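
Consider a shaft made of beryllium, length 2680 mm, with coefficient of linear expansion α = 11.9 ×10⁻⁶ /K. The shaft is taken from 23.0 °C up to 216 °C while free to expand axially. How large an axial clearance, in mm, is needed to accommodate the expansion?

6.16 mm

ΔT = 216 − 23.0 = 193.0 K.
ΔL = α·L₀·ΔT = 11.9×10⁻⁶ × 2680 mm × 193.0 K = 6.16 mm.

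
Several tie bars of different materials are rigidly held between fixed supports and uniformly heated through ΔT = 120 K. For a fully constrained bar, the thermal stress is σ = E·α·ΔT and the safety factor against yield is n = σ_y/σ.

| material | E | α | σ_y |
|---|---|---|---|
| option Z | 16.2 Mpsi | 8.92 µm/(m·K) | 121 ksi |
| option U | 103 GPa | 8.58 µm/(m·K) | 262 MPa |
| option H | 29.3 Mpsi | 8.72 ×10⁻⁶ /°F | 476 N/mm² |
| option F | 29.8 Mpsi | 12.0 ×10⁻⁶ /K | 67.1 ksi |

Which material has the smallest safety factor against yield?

option H

Converting E to GPa, α to ×10⁻⁶/K, σ_y to MPa, then σ and n for each:
  option Z: E = 111.7, α = 8.92, σ_y = 834.3 → σ = 120 MPa, n = 6.98
  option U: E = 103.0, α = 8.58, σ_y = 262.0 → σ = 106 MPa, n = 2.47
  option H: E = 202.0, α = 15.7, σ_y = 476.0 → σ = 381 MPa, n = 1.25
  option F: E = 205.5, α = 12.0, σ_y = 462.6 → σ = 296 MPa, n = 1.56
Smallest n: option H with n = 1.25.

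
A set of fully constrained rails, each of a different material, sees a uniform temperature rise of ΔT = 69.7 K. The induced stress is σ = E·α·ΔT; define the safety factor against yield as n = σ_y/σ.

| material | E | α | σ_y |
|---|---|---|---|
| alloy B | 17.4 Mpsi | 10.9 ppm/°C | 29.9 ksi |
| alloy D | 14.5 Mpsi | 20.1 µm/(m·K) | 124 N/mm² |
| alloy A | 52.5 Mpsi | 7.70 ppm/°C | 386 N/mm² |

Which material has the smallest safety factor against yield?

Converting E to GPa, α to ×10⁻⁶/K, σ_y to MPa, then σ and n for each:
  alloy B: E = 120.0, α = 10.9, σ_y = 206.2 → σ = 91.1 MPa, n = 2.26
  alloy D: E = 99.97, α = 20.1, σ_y = 124.0 → σ = 140 MPa, n = 0.885
  alloy A: E = 362.0, α = 7.70, σ_y = 386.0 → σ = 194 MPa, n = 1.99
Smallest n: alloy D with n = 0.885.

alloy D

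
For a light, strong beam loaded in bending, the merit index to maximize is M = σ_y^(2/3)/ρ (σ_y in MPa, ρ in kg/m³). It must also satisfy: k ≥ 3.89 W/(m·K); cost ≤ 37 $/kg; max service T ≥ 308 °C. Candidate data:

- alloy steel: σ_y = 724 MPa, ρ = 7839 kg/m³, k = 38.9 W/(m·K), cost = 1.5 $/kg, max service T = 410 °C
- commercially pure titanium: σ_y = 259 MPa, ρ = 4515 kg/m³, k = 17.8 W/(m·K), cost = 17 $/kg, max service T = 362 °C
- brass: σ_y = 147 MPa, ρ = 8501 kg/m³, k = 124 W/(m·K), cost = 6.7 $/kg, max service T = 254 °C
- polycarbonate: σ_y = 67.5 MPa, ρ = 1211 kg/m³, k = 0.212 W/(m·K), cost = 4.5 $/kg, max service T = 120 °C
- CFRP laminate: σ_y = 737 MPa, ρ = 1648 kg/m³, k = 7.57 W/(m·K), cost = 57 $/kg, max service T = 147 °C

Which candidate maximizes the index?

Screen on constraints: k ≥ 3.89 W/(m·K); cost ≤ 37 $/kg; max service T ≥ 308 °C. Survivors: alloy steel, commercially pure titanium.
Computing M directly (units already consistent):
  alloy steel: M = 10.3×10⁻³
  commercially pure titanium: M = 9.00×10⁻³
The maximum is for alloy steel.

alloy steel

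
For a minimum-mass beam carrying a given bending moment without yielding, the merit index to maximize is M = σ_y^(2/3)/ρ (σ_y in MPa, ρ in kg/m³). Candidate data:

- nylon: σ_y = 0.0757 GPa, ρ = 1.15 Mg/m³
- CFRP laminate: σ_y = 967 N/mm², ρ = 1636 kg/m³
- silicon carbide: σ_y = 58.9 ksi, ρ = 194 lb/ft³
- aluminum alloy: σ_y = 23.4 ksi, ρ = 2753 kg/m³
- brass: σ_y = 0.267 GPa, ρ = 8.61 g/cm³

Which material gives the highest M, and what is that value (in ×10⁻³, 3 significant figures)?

CFRP laminate, M = 59.8×10⁻³

In SI units:
  nylon: σ_y = 75.70 MPa, ρ = 1150 kg/m³
  CFRP laminate: σ_y = 967.0 MPa, ρ = 1636 kg/m³
  silicon carbide: σ_y = 406.1 MPa, ρ = 3108 kg/m³
  aluminum alloy: σ_y = 161.3 MPa, ρ = 2753 kg/m³
  brass: σ_y = 267.0 MPa, ρ = 8610 kg/m³
  CFRP laminate: M = 59.8×10⁻³
  silicon carbide: M = 17.6×10⁻³
  nylon: M = 15.6×10⁻³
  aluminum alloy: M = 10.8×10⁻³
  brass: M = 4.82×10⁻³
Highest index: CFRP laminate.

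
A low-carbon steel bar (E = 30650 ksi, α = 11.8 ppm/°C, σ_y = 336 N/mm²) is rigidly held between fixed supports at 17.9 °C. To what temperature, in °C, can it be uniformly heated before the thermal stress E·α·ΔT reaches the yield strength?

153 °C

E = 30650 ksi = 211.3 GPa.
σ_y = 336 N/mm² = 336.0 MPa.
E·α·ΔT = 336.0 MPa ⇒ ΔT = 336.0 / (211.3×10³ × 11.8×10⁻⁶) = 134.7 K.
T = 17.9 + 134.7 = 152.6 °C.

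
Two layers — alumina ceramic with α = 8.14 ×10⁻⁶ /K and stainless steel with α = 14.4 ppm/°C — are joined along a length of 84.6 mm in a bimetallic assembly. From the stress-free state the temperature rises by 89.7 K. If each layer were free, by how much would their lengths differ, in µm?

Δα = |8.14 − 14.4|×10⁻⁶/K = 6.26×10⁻⁶/K.
ΔL_mismatch = Δα·L·ΔT = 6.26×10⁻⁶ × 84.6 mm × 89.7 K = 47.5 µm.

47.5 µm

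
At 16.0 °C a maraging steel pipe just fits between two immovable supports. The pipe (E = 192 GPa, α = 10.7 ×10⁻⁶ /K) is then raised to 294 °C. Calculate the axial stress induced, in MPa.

ΔT = 278.0 K. Constrained thermal stress σ = E·α·ΔT = 192.0×10³ MPa × 10.7×10⁻⁶ × 278.0 = 571 MPa (compressive).

571 MPa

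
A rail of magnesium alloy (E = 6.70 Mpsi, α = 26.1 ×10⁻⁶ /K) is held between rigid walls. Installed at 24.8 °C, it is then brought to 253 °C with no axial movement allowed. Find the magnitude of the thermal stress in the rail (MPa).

275 MPa

E = 6.70 Mpsi = 46.19 GPa.
ΔT = 228.2 K. Constrained thermal stress σ = E·α·ΔT = 46.19×10³ MPa × 26.1×10⁻⁶ × 228.2 = 275 MPa (compressive).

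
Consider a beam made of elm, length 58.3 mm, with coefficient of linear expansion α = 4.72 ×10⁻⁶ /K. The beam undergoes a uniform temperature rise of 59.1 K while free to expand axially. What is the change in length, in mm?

ΔL = α·L₀·ΔT = 4.72×10⁻⁶ × 58.3 mm × 59.10 K = 0.0163 mm.

0.0163 mm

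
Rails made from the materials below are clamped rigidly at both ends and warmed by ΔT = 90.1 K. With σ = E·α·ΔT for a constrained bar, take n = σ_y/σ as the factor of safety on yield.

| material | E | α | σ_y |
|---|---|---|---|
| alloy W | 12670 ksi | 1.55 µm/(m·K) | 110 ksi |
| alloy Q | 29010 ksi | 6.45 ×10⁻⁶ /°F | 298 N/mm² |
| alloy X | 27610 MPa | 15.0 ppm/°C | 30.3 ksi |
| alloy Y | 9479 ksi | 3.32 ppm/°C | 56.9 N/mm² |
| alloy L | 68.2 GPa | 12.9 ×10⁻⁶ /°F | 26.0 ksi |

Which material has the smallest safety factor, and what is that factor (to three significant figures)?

alloy L, n = 1.26

Per material, after unit conversion:
  alloy W: E = 87.36, α = 1.55, σ_y = 758.4 → σ = 12.2 MPa, n = 62.2
  alloy Q: E = 200.0, α = 11.6, σ_y = 298.0 → σ = 209 MPa, n = 1.42
  alloy X: E = 27.61, α = 15.0, σ_y = 208.9 → σ = 37.3 MPa, n = 5.60
  alloy Y: E = 65.36, α = 3.32, σ_y = 56.90 → σ = 19.5 MPa, n = 2.91
  alloy L: E = 68.20, α = 23.2, σ_y = 179.3 → σ = 143 MPa, n = 1.26
Smallest n: alloy L with n = 1.26.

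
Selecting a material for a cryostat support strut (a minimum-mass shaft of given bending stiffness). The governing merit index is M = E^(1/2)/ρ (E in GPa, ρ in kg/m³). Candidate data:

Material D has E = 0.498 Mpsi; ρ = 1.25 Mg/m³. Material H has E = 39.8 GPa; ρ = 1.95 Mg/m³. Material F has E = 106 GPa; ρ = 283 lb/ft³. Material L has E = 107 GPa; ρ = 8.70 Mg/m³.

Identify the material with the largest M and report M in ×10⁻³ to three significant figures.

Convert each candidate to consistent units, then evaluate M:
  material D: E = 3.434 GPa, ρ = 1250 kg/m³
  material H: E = 39.80 GPa, ρ = 1950 kg/m³
  material F: E = 106.0 GPa, ρ = 4533 kg/m³
  material L: E = 107.0 GPa, ρ = 8700 kg/m³
  material H: M = 3.24×10⁻³
  material F: M = 2.27×10⁻³
  material D: M = 1.48×10⁻³
  material L: M = 1.19×10⁻³
The maximum is for material H.

material H, M = 3.24×10⁻³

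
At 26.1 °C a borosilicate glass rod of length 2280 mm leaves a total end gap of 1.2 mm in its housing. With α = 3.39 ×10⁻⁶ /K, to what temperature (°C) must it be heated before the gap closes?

α·L₀·ΔT = 1.2 mm ⇒ ΔT = 1.2 / (3.39×10⁻⁶ × 2280.0) = 155.3 K.
T = 26.1 + 155.3 = 181.4 °C.

181 °C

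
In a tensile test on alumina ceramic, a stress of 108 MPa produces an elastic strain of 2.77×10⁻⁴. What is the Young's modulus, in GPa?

E = σ/ε = 108 MPa / 2.77×10⁻⁴ = 389900 MPa = 390 GPa.

390 GPa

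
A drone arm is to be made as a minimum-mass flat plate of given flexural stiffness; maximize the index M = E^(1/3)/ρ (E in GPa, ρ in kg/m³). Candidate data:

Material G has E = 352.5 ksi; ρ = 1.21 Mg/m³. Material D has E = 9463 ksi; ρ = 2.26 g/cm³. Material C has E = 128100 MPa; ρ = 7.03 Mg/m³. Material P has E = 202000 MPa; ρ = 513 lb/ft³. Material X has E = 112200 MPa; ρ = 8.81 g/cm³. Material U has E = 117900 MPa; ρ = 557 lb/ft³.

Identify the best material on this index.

material D

After converting to SI:
  material G: E = 2.430 GPa, ρ = 1210 kg/m³
  material D: E = 65.25 GPa, ρ = 2260 kg/m³
  material C: E = 128.1 GPa, ρ = 7030 kg/m³
  material P: E = 202.0 GPa, ρ = 8217 kg/m³
  material X: E = 112.2 GPa, ρ = 8810 kg/m³
  material U: E = 117.9 GPa, ρ = 8922 kg/m³
  material D: M = 1.78×10⁻³
  material G: M = 1.11×10⁻³
  material C: M = 0.717×10⁻³
  material P: M = 0.714×10⁻³
  material U: M = 0.550×10⁻³
  material X: M = 0.547×10⁻³
Material D has the largest M.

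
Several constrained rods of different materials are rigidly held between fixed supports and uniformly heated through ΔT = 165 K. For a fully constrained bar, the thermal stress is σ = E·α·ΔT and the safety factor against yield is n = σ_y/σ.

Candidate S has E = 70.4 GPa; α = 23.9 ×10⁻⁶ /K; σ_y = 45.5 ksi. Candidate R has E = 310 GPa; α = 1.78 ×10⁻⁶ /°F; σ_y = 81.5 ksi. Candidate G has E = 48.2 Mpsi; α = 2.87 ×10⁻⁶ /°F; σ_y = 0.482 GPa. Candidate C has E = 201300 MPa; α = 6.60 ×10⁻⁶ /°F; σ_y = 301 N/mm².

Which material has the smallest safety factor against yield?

In consistent units (E in GPa, α in ×10⁻⁶/K, σ_y in MPa):
  candidate S: E = 70.40, α = 23.9, σ_y = 313.7 → σ = 278 MPa, n = 1.13
  candidate R: E = 310.0, α = 3.20, σ_y = 561.9 → σ = 164 MPa, n = 3.43
  candidate G: E = 332.3, α = 5.17, σ_y = 482.0 → σ = 283 MPa, n = 1.70
  candidate C: E = 201.3, α = 11.9, σ_y = 301.0 → σ = 395 MPa, n = 0.763
The minimum is candidate C at n = 0.763.

candidate C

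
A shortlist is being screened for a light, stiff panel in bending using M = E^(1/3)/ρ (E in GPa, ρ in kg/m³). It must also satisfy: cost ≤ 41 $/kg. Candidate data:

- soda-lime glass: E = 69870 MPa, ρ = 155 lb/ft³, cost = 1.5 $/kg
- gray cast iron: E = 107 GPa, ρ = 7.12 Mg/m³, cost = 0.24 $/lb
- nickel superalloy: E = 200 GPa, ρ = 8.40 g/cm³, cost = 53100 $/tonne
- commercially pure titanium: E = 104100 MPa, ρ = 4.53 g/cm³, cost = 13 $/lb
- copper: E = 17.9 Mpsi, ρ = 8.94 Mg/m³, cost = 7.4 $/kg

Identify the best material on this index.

soda-lime glass

Screen on constraints: cost ≤ 41 $/kg. Survivors: soda-lime glass, gray cast iron, commercially pure titanium, copper.
Putting every candidate on a common basis:
  soda-lime glass: E = 69.87 GPa, ρ = 2483 kg/m³
  gray cast iron: E = 107.0 GPa, ρ = 7120 kg/m³
  commercially pure titanium: E = 104.1 GPa, ρ = 4530 kg/m³
  copper: E = 123.4 GPa, ρ = 8940 kg/m³
  soda-lime glass: M = 1.66×10⁻³
  commercially pure titanium: M = 1.04×10⁻³
  gray cast iron: M = 0.667×10⁻³
  copper: M = 0.557×10⁻³
Highest index: soda-lime glass.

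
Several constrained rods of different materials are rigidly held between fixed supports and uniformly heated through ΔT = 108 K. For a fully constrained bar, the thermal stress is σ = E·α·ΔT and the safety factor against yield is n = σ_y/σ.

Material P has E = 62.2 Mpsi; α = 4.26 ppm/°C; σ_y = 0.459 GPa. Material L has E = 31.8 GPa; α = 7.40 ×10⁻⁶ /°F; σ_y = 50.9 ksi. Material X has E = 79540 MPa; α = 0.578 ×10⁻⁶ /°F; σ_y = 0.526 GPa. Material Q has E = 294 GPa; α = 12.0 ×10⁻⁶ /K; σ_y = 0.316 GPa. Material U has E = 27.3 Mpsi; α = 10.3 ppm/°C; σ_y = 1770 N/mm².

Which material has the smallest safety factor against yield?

material Q

With everything in SI (GPa, ×10⁻⁶/K, MPa):
  material P: E = 428.9, α = 4.26, σ_y = 459.0 → σ = 197 MPa, n = 2.33
  material L: E = 31.80, α = 13.3, σ_y = 350.9 → σ = 45.7 MPa, n = 7.67
  material X: E = 79.54, α = 1.04, σ_y = 526.0 → σ = 8.94 MPa, n = 58.9
  material Q: E = 294.0, α = 12.0, σ_y = 316.0 → σ = 381 MPa, n = 0.829
  material U: E = 188.2, α = 10.3, σ_y = 1770 → σ = 209 MPa, n = 8.45
Material Q has the lowest safety factor, n = 0.829.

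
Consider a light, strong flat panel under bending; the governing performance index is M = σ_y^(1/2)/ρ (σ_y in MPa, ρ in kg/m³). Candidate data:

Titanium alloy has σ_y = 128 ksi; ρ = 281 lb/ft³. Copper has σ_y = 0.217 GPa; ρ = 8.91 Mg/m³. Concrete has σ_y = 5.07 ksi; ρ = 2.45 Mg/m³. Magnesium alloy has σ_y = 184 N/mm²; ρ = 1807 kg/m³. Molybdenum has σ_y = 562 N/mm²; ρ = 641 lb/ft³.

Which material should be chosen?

Putting every candidate on a common basis:
  titanium alloy: σ_y = 882.5 MPa, ρ = 4501 kg/m³
  copper: σ_y = 217.0 MPa, ρ = 8910 kg/m³
  concrete: σ_y = 34.96 MPa, ρ = 2450 kg/m³
  magnesium alloy: σ_y = 184.0 MPa, ρ = 1807 kg/m³
  molybdenum: σ_y = 562.0 MPa, ρ = 10270 kg/m³
  magnesium alloy: M = 7.51×10⁻³
  titanium alloy: M = 6.60×10⁻³
  concrete: M = 2.41×10⁻³
  molybdenum: M = 2.31×10⁻³
  copper: M = 1.65×10⁻³
The maximum is for magnesium alloy.

magnesium alloy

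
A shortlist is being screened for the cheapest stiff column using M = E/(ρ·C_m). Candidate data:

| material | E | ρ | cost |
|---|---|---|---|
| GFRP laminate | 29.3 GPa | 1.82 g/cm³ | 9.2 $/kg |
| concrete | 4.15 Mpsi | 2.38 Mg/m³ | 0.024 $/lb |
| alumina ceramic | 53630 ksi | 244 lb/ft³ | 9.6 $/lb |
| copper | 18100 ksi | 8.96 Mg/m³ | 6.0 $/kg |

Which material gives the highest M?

concrete

Normalizing units and computing the index:
  GFRP laminate: E = 29.30 GPa, ρ = 1820 kg/m³, cost = 9.200 $/kg
  concrete: E = 28.61 GPa, ρ = 2380 kg/m³, cost = 0.05291 $/kg
  alumina ceramic: E = 369.8 GPa, ρ = 3909 kg/m³, cost = 21.16 $/kg
  copper: E = 124.8 GPa, ρ = 8960 kg/m³, cost = 6.000 $/kg
  concrete: M = 227 MN·m per $
  alumina ceramic: M = 4.47 MN·m per $
  copper: M = 2.32 MN·m per $
  GFRP laminate: M = 1.75 MN·m per $
Highest index: concrete.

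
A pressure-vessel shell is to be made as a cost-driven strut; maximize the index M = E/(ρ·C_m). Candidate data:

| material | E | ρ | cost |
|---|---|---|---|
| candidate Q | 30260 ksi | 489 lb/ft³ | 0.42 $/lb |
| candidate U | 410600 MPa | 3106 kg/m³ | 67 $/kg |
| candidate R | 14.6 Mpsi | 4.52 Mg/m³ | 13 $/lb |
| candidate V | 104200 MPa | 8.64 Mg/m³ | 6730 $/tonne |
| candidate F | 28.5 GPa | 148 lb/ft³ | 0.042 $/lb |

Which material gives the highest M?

Putting every candidate on a common basis:
  candidate Q: E = 208.6 GPa, ρ = 7833 kg/m³, cost = 0.9259 $/kg
  candidate U: E = 410.6 GPa, ρ = 3106 kg/m³, cost = 67.00 $/kg
  candidate R: E = 100.7 GPa, ρ = 4520 kg/m³, cost = 28.66 $/kg
  candidate V: E = 104.2 GPa, ρ = 8640 kg/m³, cost = 6.730 $/kg
  candidate F: E = 28.50 GPa, ρ = 2371 kg/m³, cost = 0.09259 $/kg
  candidate F: M = 130 MN·m per $
  candidate Q: M = 28.8 MN·m per $
  candidate U: M = 1.97 MN·m per $
  candidate V: M = 1.79 MN·m per $
  candidate R: M = 0.777 MN·m per $
The maximum is for candidate F.

candidate F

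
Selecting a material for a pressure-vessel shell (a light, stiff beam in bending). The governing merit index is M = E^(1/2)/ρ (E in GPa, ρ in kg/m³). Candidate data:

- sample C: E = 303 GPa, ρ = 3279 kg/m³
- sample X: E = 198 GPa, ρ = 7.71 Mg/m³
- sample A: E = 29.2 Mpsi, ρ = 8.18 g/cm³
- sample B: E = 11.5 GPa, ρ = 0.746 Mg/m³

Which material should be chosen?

sample C

Putting every candidate on a common basis:
  sample C: E = 303.0 GPa, ρ = 3279 kg/m³
  sample X: E = 198.0 GPa, ρ = 7710 kg/m³
  sample A: E = 201.3 GPa, ρ = 8180 kg/m³
  sample B: E = 11.50 GPa, ρ = 746.0 kg/m³
  sample C: M = 5.31×10⁻³
  sample B: M = 4.55×10⁻³
  sample X: M = 1.83×10⁻³
  sample A: M = 1.73×10⁻³
Highest index: sample C.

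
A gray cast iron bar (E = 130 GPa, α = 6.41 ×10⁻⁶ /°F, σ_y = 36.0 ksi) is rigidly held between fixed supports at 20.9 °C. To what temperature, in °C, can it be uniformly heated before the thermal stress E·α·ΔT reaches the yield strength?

186 °C

α = 6.41×10⁻⁶/°F × 9/5 = 11.5×10⁻⁶/K.
σ_y = 36.0 ksi = 248.2 MPa.
E·α·ΔT = 248.2 MPa ⇒ ΔT = 248.2 / (130.0×10³ × 11.5×10⁻⁶) = 165.5 K.
T = 20.9 + 165.5 = 186.4 °C.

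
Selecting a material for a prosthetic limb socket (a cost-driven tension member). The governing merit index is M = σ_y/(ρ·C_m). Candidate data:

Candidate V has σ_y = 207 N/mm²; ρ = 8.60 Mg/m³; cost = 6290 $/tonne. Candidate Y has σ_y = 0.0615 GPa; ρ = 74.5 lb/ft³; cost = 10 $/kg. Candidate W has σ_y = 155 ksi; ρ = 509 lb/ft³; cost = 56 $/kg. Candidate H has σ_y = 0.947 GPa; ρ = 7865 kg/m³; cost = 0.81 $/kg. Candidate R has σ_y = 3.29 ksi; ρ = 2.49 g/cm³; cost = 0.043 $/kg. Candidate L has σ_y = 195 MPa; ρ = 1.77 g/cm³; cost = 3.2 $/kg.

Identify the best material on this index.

After converting to SI:
  candidate V: σ_y = 207.0 MPa, ρ = 8600 kg/m³, cost = 6.290 $/kg
  candidate Y: σ_y = 61.50 MPa, ρ = 1193 kg/m³, cost = 10.00 $/kg
  candidate W: σ_y = 1069 MPa, ρ = 8153 kg/m³, cost = 56.00 $/kg
  candidate H: σ_y = 947.0 MPa, ρ = 7865 kg/m³, cost = 0.8100 $/kg
  candidate R: σ_y = 22.68 MPa, ρ = 2490 kg/m³, cost = 0.04300 $/kg
  candidate L: σ_y = 195.0 MPa, ρ = 1770 kg/m³, cost = 3.200 $/kg
  candidate R: M = 212 kN·m per $
  candidate H: M = 149 kN·m per $
  candidate L: M = 34.4 kN·m per $
  candidate Y: M = 5.15 kN·m per $
  candidate V: M = 3.83 kN·m per $
  candidate W: M = 2.34 kN·m per $
Highest index: candidate R.

candidate R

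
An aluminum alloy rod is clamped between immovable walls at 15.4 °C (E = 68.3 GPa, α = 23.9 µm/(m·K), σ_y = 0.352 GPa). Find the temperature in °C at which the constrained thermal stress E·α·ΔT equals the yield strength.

σ_y = 0.352 GPa = 352.0 MPa.
E·α·ΔT = 352.0 MPa ⇒ ΔT = 352.0 / (68.30×10³ × 23.9×10⁻⁶) = 215.6 K.
T = 15.4 + 215.6 = 231.0 °C.

231 °C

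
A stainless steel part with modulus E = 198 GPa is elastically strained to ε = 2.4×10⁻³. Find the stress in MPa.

475 MPa

σ = E·ε = 198000 MPa × 2.4×10⁻³ = 475 MPa.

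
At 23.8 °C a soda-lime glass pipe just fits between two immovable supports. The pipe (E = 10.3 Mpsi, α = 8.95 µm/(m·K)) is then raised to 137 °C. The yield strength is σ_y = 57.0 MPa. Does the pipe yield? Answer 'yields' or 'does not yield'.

yields

E = 10.3 Mpsi = 71.02 GPa.
ΔT = 113.2 K. Constrained thermal stress σ = E·α·ΔT = 71.02×10³ MPa × 8.95×10⁻⁶ × 113.2 = 71.9 MPa (compressive).
Compare to σ_y = 57.0 MPa: σ ≥ σ_y, so it yields.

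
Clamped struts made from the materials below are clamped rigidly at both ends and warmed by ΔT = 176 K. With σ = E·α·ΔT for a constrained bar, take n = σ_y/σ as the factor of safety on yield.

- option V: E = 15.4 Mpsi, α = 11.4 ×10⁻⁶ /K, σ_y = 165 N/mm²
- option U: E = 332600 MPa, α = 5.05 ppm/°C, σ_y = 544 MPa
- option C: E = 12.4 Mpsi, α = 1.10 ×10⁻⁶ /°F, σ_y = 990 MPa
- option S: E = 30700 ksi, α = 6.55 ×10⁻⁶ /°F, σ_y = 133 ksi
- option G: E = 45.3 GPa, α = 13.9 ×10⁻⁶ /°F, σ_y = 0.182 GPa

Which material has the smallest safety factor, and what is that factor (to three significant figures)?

Converting E to GPa, α to ×10⁻⁶/K, σ_y to MPa, then σ and n for each:
  option V: E = 106.2, α = 11.4, σ_y = 165.0 → σ = 213 MPa, n = 0.775
  option U: E = 332.6, α = 5.05, σ_y = 544.0 → σ = 296 MPa, n = 1.84
  option C: E = 85.50, α = 1.98, σ_y = 990.0 → σ = 29.8 MPa, n = 33.2
  option S: E = 211.7, α = 11.8, σ_y = 917.0 → σ = 439 MPa, n = 2.09
  option G: E = 45.30, α = 25.0, σ_y = 182.0 → σ = 199 MPa, n = 0.912
Smallest n: option V with n = 0.775.

option V, n = 0.775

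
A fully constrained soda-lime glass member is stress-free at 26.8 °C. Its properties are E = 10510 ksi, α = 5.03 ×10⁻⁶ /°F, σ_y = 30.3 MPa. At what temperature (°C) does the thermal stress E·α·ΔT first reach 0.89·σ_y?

E = 10510 ksi = 72.46 GPa.
α = 5.03×10⁻⁶/°F × 9/5 = 9.05×10⁻⁶/K.
E·α·ΔT = 26.97 MPa ⇒ ΔT = 26.97 / (72.46×10³ × 9.05×10⁻⁶) = 41.10 K.
T = 26.8 + 41.10 = 67.90 °C.

67.9 °C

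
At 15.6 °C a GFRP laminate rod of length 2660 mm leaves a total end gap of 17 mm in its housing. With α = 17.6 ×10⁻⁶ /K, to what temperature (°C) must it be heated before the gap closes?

α·L₀·ΔT = 17.0 mm ⇒ ΔT = 17.0 / (17.6×10⁻⁶ × 2660.0) = 363.1 K.
T = 15.6 + 363.1 = 378.7 °C.

379 °C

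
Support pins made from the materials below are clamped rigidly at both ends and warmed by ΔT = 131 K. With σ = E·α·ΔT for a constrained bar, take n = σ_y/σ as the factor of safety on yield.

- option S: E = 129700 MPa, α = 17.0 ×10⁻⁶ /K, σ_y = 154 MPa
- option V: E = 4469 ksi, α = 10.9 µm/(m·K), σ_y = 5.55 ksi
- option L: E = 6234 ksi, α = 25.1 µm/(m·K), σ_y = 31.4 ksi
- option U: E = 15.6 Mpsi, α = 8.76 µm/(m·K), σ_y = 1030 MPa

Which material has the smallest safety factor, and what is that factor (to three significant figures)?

option S, n = 0.533

Converting E to GPa, α to ×10⁻⁶/K, σ_y to MPa, then σ and n for each:
  option S: E = 129.7, α = 17.0, σ_y = 154.0 → σ = 289 MPa, n = 0.533
  option V: E = 30.81, α = 10.9, σ_y = 38.27 → σ = 44.0 MPa, n = 0.870
  option L: E = 42.98, α = 25.1, σ_y = 216.5 → σ = 141 MPa, n = 1.53
  option U: E = 107.6, α = 8.76, σ_y = 1030 → σ = 123 MPa, n = 8.34
The minimum is option S at n = 0.533.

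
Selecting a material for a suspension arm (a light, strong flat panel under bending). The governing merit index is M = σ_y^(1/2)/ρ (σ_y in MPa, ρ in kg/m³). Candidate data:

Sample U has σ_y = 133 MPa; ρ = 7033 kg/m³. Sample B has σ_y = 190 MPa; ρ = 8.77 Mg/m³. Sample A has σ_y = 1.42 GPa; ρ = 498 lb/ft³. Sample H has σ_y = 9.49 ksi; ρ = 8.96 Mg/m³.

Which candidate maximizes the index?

After converting to SI:
  sample U: σ_y = 133.0 MPa, ρ = 7033 kg/m³
  sample B: σ_y = 190.0 MPa, ρ = 8770 kg/m³
  sample A: σ_y = 1420 MPa, ρ = 7977 kg/m³
  sample H: σ_y = 65.43 MPa, ρ = 8960 kg/m³
  sample A: M = 4.72×10⁻³
  sample U: M = 1.64×10⁻³
  sample B: M = 1.57×10⁻³
  sample H: M = 0.903×10⁻³
Sample A has the largest M.

sample A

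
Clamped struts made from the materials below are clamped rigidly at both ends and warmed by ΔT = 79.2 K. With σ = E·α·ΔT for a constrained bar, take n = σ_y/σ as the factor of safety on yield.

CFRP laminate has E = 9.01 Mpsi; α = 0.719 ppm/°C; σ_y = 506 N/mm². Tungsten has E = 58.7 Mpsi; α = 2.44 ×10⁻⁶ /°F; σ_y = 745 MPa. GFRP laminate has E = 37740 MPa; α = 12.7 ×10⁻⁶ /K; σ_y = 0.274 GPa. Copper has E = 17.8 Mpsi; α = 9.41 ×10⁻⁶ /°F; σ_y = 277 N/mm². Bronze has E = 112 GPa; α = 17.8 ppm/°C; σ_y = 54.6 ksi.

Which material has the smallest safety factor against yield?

copper

Per material, after unit conversion:
  CFRP laminate: E = 62.12, α = 0.719, σ_y = 506.0 → σ = 3.54 MPa, n = 143
  tungsten: E = 404.7, α = 4.39, σ_y = 745.0 → σ = 141 MPa, n = 5.29
  GFRP laminate: E = 37.74, α = 12.7, σ_y = 274.0 → σ = 38.0 MPa, n = 7.22
  copper: E = 122.7, α = 16.9, σ_y = 277.0 → σ = 165 MPa, n = 1.68
  bronze: E = 112.0, α = 17.8, σ_y = 376.5 → σ = 158 MPa, n = 2.38
Copper has the lowest safety factor, n = 1.68.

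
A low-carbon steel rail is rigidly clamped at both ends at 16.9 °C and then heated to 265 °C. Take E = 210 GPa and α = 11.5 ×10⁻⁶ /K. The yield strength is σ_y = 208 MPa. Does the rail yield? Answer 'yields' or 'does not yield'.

yields

ΔT = 248.1 K. Constrained thermal stress σ = E·α·ΔT = 210.0×10³ MPa × 11.5×10⁻⁶ × 248.1 = 599 MPa (compressive).
Compare to σ_y = 208 MPa: σ ≥ σ_y, so it yields.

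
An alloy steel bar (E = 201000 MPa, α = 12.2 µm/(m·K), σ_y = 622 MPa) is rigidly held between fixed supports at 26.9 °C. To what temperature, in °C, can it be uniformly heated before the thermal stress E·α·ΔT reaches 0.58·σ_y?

E = 201000 MPa = 201.0 GPa.
E·α·ΔT = 360.8 MPa ⇒ ΔT = 360.8 / (201.0×10³ × 12.2×10⁻⁶) = 147.1 K.
T = 26.9 + 147.1 = 174.0 °C.

174 °C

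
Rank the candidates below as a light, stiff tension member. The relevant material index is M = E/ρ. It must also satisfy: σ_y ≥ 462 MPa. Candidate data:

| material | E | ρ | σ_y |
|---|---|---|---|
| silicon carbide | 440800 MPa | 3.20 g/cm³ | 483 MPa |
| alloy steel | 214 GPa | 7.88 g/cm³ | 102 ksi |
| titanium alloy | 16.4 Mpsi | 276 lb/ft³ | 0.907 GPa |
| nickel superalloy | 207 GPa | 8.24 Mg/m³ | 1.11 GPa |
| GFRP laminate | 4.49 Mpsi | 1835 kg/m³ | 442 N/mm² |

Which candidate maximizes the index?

silicon carbide

Screen on constraints: σ_y ≥ 462 MPa. Survivors: silicon carbide, alloy steel, titanium alloy, nickel superalloy.
Putting every candidate on a common basis:
  silicon carbide: E = 440.8 GPa, ρ = 3200 kg/m³
  alloy steel: E = 214.0 GPa, ρ = 7880 kg/m³
  titanium alloy: E = 113.1 GPa, ρ = 4421 kg/m³
  nickel superalloy: E = 207.0 GPa, ρ = 8240 kg/m³
  silicon carbide: M = 138 MN·m/kg
  alloy steel: M = 27.2 MN·m/kg
  titanium alloy: M = 25.6 MN·m/kg
  nickel superalloy: M = 25.1 MN·m/kg
Silicon carbide has the largest M.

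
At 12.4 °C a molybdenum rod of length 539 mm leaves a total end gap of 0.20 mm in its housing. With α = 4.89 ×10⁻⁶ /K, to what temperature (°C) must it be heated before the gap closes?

α·L₀·ΔT = 0.2 mm ⇒ ΔT = 0.2 / (4.89×10⁻⁶ × 539.0) = 75.88 K.
T = 12.4 + 75.88 = 88.28 °C.

88.3 °C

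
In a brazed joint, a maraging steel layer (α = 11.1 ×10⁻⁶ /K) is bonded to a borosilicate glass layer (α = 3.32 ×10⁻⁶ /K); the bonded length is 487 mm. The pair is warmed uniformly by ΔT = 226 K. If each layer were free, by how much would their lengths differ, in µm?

Δα = |11.1 − 3.32|×10⁻⁶/K = 7.78×10⁻⁶/K.
ΔL_mismatch = Δα·L·ΔT = 7.78×10⁻⁶ × 487.0 mm × 226.0 K = 856 µm.

856 µm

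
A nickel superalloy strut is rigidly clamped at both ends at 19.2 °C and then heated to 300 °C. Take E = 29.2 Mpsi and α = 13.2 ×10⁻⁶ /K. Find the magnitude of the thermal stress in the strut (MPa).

746 MPa

E = 29.2 Mpsi = 201.3 GPa.
ΔT = 280.8 K. Constrained thermal stress σ = E·α·ΔT = 201.3×10³ MPa × 13.2×10⁻⁶ × 280.8 = 746 MPa (compressive).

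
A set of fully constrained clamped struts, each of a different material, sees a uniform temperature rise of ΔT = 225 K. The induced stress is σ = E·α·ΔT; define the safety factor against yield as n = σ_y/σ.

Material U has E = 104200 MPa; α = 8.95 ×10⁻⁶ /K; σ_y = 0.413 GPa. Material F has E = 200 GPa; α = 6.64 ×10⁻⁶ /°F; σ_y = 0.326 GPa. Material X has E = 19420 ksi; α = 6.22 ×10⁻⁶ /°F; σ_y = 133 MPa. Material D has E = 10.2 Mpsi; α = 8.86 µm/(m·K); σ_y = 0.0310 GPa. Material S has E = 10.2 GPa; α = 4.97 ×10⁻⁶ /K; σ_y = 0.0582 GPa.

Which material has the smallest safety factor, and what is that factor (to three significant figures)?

material D, n = 0.221

Per material, after unit conversion:
  material U: E = 104.2, α = 8.95, σ_y = 413.0 → σ = 210 MPa, n = 1.97
  material F: E = 200.0, α = 12.0, σ_y = 326.0 → σ = 538 MPa, n = 0.606
  material X: E = 133.9, α = 11.2, σ_y = 133.0 → σ = 337 MPa, n = 0.394
  material D: E = 70.33, α = 8.86, σ_y = 31.00 → σ = 140 MPa, n = 0.221
  material S: E = 10.20, α = 4.97, σ_y = 58.20 → σ = 11.4 MPa, n = 5.10
Material D has the lowest safety factor, n = 0.221.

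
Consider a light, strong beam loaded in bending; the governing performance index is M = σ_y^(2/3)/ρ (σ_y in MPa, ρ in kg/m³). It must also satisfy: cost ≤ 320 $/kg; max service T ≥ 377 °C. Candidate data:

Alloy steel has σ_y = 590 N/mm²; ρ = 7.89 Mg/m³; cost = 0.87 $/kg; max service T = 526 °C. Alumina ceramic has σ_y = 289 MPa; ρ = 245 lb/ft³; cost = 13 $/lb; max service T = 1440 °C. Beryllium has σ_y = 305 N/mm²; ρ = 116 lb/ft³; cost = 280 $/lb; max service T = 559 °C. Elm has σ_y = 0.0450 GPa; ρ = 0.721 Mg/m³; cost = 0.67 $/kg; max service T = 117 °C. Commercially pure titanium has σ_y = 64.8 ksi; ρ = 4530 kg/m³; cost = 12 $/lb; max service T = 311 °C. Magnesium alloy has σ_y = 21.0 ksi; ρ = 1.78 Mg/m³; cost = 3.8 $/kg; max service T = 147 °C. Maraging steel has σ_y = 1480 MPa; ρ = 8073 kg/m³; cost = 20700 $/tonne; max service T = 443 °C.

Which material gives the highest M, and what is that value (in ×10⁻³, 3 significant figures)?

maraging steel, M = 16.1×10⁻³

Screen on constraints: cost ≤ 320 $/kg; max service T ≥ 377 °C. Survivors: alloy steel, alumina ceramic, maraging steel.
Putting every candidate on a common basis:
  alloy steel: σ_y = 590.0 MPa, ρ = 7890 kg/m³
  alumina ceramic: σ_y = 289.0 MPa, ρ = 3925 kg/m³
  maraging steel: σ_y = 1480 MPa, ρ = 8073 kg/m³
  maraging steel: M = 16.1×10⁻³
  alumina ceramic: M = 11.1×10⁻³
  alloy steel: M = 8.92×10⁻³
The maximum is for maraging steel.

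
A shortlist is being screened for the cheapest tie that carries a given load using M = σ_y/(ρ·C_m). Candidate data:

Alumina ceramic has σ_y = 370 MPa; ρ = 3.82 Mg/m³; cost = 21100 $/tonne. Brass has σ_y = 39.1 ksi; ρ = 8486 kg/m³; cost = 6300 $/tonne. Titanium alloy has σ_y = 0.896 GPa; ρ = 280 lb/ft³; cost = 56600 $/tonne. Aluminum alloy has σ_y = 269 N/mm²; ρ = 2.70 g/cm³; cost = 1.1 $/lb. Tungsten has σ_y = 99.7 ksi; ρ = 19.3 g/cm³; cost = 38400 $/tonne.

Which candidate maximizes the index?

In SI units:
  alumina ceramic: σ_y = 370.0 MPa, ρ = 3820 kg/m³, cost = 21.10 $/kg
  brass: σ_y = 269.6 MPa, ρ = 8486 kg/m³, cost = 6.300 $/kg
  titanium alloy: σ_y = 896.0 MPa, ρ = 4485 kg/m³, cost = 56.60 $/kg
  aluminum alloy: σ_y = 269.0 MPa, ρ = 2700 kg/m³, cost = 2.425 $/kg
  tungsten: σ_y = 687.4 MPa, ρ = 19300 kg/m³, cost = 38.40 $/kg
  aluminum alloy: M = 41.1 kN·m per $
  brass: M = 5.04 kN·m per $
  alumina ceramic: M = 4.59 kN·m per $
  titanium alloy: M = 3.53 kN·m per $
  tungsten: M = 0.928 kN·m per $
Aluminum alloy ranks first.

aluminum alloy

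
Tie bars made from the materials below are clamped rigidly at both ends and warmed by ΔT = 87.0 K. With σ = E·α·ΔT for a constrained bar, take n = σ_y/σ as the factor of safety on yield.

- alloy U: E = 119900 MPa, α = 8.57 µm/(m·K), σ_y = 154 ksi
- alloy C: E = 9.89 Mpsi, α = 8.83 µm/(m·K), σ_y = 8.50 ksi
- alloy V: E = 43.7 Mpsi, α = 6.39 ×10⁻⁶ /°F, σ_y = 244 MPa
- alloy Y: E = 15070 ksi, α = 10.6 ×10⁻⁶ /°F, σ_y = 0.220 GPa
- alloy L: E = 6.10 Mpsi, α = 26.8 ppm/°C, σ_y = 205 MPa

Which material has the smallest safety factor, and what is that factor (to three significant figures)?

alloy V, n = 0.809

Per material, after unit conversion:
  alloy U: E = 119.9, α = 8.57, σ_y = 1062 → σ = 89.4 MPa, n = 11.9
  alloy C: E = 68.19, α = 8.83, σ_y = 58.61 → σ = 52.4 MPa, n = 1.12
  alloy V: E = 301.3, α = 11.5, σ_y = 244.0 → σ = 302 MPa, n = 0.809
  alloy Y: E = 103.9, α = 19.1, σ_y = 220.0 → σ = 172 MPa, n = 1.28
  alloy L: E = 42.06, α = 26.8, σ_y = 205.0 → σ = 98.1 MPa, n = 2.09
The minimum is alloy V at n = 0.809.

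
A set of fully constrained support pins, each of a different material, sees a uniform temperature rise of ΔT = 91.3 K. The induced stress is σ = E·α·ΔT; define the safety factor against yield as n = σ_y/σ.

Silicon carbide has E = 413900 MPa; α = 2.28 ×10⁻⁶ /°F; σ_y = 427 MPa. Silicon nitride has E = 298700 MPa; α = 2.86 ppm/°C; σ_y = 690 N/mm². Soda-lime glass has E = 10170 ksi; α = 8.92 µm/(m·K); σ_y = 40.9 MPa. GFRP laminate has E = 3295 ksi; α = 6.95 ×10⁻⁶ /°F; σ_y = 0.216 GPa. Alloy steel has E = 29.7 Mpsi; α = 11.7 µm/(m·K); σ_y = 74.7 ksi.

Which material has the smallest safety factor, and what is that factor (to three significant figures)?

soda-lime glass, n = 0.716

Converting E to GPa, α to ×10⁻⁶/K, σ_y to MPa, then σ and n for each:
  silicon carbide: E = 413.9, α = 4.10, σ_y = 427.0 → σ = 155 MPa, n = 2.75
  silicon nitride: E = 298.7, α = 2.86, σ_y = 690.0 → σ = 78.0 MPa, n = 8.85
  soda-lime glass: E = 70.12, α = 8.92, σ_y = 40.90 → σ = 57.1 MPa, n = 0.716
  GFRP laminate: E = 22.72, α = 12.5, σ_y = 216.0 → σ = 25.9 MPa, n = 8.32
  alloy steel: E = 204.8, α = 11.7, σ_y = 515.0 → σ = 219 MPa, n = 2.35
The minimum is soda-lime glass at n = 0.716.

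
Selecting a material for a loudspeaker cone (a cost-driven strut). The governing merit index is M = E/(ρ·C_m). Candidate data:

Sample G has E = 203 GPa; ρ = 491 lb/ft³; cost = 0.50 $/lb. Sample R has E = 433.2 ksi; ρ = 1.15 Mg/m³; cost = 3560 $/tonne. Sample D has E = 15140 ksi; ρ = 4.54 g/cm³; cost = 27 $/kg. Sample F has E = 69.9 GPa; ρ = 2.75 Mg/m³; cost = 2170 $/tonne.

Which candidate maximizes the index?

sample G

Convert each candidate to consistent units, then evaluate M:
  sample G: E = 203.0 GPa, ρ = 7865 kg/m³, cost = 1.102 $/kg
  sample R: E = 2.987 GPa, ρ = 1150 kg/m³, cost = 3.560 $/kg
  sample D: E = 104.4 GPa, ρ = 4540 kg/m³, cost = 27.00 $/kg
  sample F: E = 69.90 GPa, ρ = 2750 kg/m³, cost = 2.170 $/kg
  sample G: M = 23.4 MN·m per $
  sample F: M = 11.7 MN·m per $
  sample D: M = 0.852 MN·m per $
  sample R: M = 0.730 MN·m per $
Sample G has the largest M.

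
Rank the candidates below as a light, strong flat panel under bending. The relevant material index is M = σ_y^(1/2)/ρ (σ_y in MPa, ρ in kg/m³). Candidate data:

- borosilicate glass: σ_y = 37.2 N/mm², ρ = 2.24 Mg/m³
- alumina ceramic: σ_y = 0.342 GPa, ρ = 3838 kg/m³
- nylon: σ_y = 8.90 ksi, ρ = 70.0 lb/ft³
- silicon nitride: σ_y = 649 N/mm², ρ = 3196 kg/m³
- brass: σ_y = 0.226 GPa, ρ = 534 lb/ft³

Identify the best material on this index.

Convert each candidate to consistent units, then evaluate M:
  borosilicate glass: σ_y = 37.20 MPa, ρ = 2240 kg/m³
  alumina ceramic: σ_y = 342.0 MPa, ρ = 3838 kg/m³
  nylon: σ_y = 61.36 MPa, ρ = 1121 kg/m³
  silicon nitride: σ_y = 649.0 MPa, ρ = 3196 kg/m³
  brass: σ_y = 226.0 MPa, ρ = 8554 kg/m³
  silicon nitride: M = 7.97×10⁻³
  nylon: M = 6.99×10⁻³
  alumina ceramic: M = 4.82×10⁻³
  borosilicate glass: M = 2.72×10⁻³
  brass: M = 1.76×10⁻³
The maximum is for silicon nitride.

silicon nitride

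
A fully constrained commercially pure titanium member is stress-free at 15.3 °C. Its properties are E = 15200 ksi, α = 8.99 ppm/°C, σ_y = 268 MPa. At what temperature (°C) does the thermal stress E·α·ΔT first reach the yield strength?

300 °C

E = 15200 ksi = 104.8 GPa.
E·α·ΔT = 268.0 MPa ⇒ ΔT = 268.0 / (104.8×10³ × 8.99×10⁻⁶) = 284.5 K.
T = 15.3 + 284.5 = 299.8 °C.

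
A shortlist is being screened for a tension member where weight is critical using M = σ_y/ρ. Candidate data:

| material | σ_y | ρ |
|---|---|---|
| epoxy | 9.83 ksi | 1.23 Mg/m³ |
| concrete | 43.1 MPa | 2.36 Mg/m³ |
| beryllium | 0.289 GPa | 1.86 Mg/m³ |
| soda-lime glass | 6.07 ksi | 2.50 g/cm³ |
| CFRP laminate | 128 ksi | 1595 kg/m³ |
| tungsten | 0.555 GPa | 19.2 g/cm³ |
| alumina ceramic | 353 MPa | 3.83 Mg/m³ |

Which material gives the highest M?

CFRP laminate

Putting every candidate on a common basis:
  epoxy: σ_y = 67.78 MPa, ρ = 1230 kg/m³
  concrete: σ_y = 43.10 MPa, ρ = 2360 kg/m³
  beryllium: σ_y = 289.0 MPa, ρ = 1860 kg/m³
  soda-lime glass: σ_y = 41.85 MPa, ρ = 2500 kg/m³
  CFRP laminate: σ_y = 882.5 MPa, ρ = 1595 kg/m³
  tungsten: σ_y = 555.0 MPa, ρ = 19200 kg/m³
  alumina ceramic: σ_y = 353.0 MPa, ρ = 3830 kg/m³
  CFRP laminate: M = 553 kN·m/kg
  beryllium: M = 155 kN·m/kg
  alumina ceramic: M = 92.2 kN·m/kg
  epoxy: M = 55.1 kN·m/kg
  tungsten: M = 28.9 kN·m/kg
  concrete: M = 18.3 kN·m/kg
  soda-lime glass: M = 16.7 kN·m/kg
CFRP laminate has the largest M.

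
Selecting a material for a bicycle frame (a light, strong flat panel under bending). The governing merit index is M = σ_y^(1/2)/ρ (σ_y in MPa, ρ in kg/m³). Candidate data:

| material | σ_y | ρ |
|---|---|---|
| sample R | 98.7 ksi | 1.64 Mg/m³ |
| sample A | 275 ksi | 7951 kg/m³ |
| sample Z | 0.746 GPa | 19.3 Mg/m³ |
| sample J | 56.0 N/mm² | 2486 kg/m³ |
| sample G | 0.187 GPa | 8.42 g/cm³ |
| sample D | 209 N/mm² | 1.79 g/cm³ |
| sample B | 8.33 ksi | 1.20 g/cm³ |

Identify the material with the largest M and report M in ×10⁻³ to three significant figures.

sample R, M = 15.9×10⁻³

Normalizing units and computing the index:
  sample R: σ_y = 680.5 MPa, ρ = 1640 kg/m³
  sample A: σ_y = 1896 MPa, ρ = 7951 kg/m³
  sample Z: σ_y = 746.0 MPa, ρ = 19300 kg/m³
  sample J: σ_y = 56.00 MPa, ρ = 2486 kg/m³
  sample G: σ_y = 187.0 MPa, ρ = 8420 kg/m³
  sample D: σ_y = 209.0 MPa, ρ = 1790 kg/m³
  sample B: σ_y = 57.43 MPa, ρ = 1200 kg/m³
  sample R: M = 15.9×10⁻³
  sample D: M = 8.08×10⁻³
  sample B: M = 6.32×10⁻³
  sample A: M = 5.48×10⁻³
  sample J: M = 3.01×10⁻³
  sample G: M = 1.62×10⁻³
  sample Z: M = 1.42×10⁻³
Highest index: sample R.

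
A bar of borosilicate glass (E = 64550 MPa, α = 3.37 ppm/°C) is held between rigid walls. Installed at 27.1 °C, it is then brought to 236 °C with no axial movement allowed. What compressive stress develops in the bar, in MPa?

E = 64550 MPa = 64.55 GPa.
ΔT = 208.9 K. Constrained thermal stress σ = E·α·ΔT = 64.55×10³ MPa × 3.37×10⁻⁶ × 208.9 = 45.4 MPa (compressive).

45.4 MPa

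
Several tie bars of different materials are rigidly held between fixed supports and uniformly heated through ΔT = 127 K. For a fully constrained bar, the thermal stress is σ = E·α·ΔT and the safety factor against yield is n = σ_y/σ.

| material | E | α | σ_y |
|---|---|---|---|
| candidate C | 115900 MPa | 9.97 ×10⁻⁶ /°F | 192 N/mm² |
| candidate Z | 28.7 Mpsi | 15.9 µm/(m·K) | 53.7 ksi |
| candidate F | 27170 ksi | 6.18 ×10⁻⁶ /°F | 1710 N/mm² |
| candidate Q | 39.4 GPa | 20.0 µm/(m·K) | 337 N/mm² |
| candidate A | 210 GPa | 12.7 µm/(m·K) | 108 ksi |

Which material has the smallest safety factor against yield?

candidate C

Per material, after unit conversion:
  candidate C: E = 115.9, α = 17.9, σ_y = 192.0 → σ = 264 MPa, n = 0.727
  candidate Z: E = 197.9, α = 15.9, σ_y = 370.2 → σ = 400 MPa, n = 0.927
  candidate F: E = 187.3, α = 11.1, σ_y = 1710 → σ = 265 MPa, n = 6.46
  candidate Q: E = 39.40, α = 20.0, σ_y = 337.0 → σ = 100 MPa, n = 3.37
  candidate A: E = 210.0, α = 12.7, σ_y = 744.6 → σ = 339 MPa, n = 2.20
Candidate C has the lowest safety factor, n = 0.727.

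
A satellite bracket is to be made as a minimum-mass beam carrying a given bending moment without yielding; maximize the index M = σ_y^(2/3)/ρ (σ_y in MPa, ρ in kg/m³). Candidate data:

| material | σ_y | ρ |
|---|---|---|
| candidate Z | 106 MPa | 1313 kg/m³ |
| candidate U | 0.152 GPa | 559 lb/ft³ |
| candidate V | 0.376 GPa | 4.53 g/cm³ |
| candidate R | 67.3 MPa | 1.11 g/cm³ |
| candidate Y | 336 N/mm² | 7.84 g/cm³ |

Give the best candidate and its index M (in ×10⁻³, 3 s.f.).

candidate Z, M = 17.1×10⁻³

In SI units:
  candidate Z: σ_y = 106.0 MPa, ρ = 1313 kg/m³
  candidate U: σ_y = 152.0 MPa, ρ = 8954 kg/m³
  candidate V: σ_y = 376.0 MPa, ρ = 4530 kg/m³
  candidate R: σ_y = 67.30 MPa, ρ = 1110 kg/m³
  candidate Y: σ_y = 336.0 MPa, ρ = 7840 kg/m³
  candidate Z: M = 17.1×10⁻³
  candidate R: M = 14.9×10⁻³
  candidate V: M = 11.5×10⁻³
  candidate Y: M = 6.16×10⁻³
  candidate U: M = 3.18×10⁻³
The maximum is for candidate Z.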